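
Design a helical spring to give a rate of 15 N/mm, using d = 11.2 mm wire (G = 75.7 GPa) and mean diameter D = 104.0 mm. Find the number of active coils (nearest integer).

9

N_a = Gd⁴/(8D³k) = (75.7×10³ × 11.2⁴)/(8 × 104.0³ × 15)
    = 1.19115e+09 / 1.34984e+08 = 8.824 → 9 coils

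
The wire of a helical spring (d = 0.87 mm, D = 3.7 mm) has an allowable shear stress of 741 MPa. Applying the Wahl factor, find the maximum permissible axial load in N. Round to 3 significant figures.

37.7 N

C = D/d = 3.7/0.87 = 4.2529
K_W = (4C−1)/(4C−4) + 0.615/C = 16.011/13.011 + 0.1446 = 1.3752
τ_max = K·8FD/(πd³) → F_max = τ_allow·πd³/(8DK)
F_max = 741·π·0.87³/(8·3.7·1.3752) = 1532.9/40.705 = 37.66 N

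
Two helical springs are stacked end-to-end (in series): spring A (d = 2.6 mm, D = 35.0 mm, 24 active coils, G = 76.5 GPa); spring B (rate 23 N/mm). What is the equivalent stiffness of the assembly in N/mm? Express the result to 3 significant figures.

0.417 N/mm

k_A = Gd⁴/(8D³N_a) = (76.5×10³)(2.6⁴)/(8·35.0³·24) = 0.42467 N/mm
Series: 1/k_eq = 1/0.42467 + 1/23 = 2.3983; k_eq = 0.41697 N/mm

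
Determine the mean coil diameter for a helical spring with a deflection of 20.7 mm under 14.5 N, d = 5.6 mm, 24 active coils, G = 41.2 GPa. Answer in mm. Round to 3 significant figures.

67.0 mm

Required rate k = F/δ = 14.5/20.7 = 0.70048 N/mm
D = (Gd⁴/(8N_a·k))^(1/3) = (41.2×10³·5.6⁴/(8·24·0.70048))^(1/3)
  = (301266)^(1/3) = 67.0373 mm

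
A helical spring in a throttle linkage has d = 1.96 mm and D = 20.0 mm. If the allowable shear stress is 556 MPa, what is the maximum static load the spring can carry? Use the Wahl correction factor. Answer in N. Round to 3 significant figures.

C = D/d = 20.0/1.96 = 10.2041
K_W = (4C−1)/(4C−4) + 0.615/C = 39.816/36.816 + 0.0603 = 1.1418
τ_max = K·8FD/(πd³) → F_max = τ_allow·πd³/(8DK)
F_max = 556·π·1.96³/(8·20.0·1.1418) = 13152/182.68 = 71.995 N

72.0 N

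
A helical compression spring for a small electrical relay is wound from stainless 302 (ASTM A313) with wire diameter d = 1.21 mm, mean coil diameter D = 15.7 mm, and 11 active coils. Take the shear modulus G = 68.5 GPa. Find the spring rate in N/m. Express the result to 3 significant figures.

k = Gd⁴/(8D³N_a) = (68.5×10³ × 1.21⁴) / (8 × 15.7³ × 11)
  = 146836 / 340551 = 0.43117 N/mm = 431.17 N/m

431 N/m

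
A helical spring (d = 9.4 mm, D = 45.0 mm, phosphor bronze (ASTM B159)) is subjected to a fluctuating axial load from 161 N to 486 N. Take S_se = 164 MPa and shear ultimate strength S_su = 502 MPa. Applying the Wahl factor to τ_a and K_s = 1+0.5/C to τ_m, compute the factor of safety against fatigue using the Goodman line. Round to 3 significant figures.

C = D/d = 45.0/9.4 = 4.7872; K_W = (4C−1)/(4C−4)+0.615/C = 1.3265; K_s = 1+0.5/C = 1.1044
F_a = (F_max−F_min)/2 = 162.5 N; F_m = (F_max+F_min)/2 = 323.5 N
τ_a = K_W·8F_aD/(πd³) = 1.3265 × 22.419 = 29.739 MPa
τ_m = K_s·8F_mD/(πd³) = 1.1044 × 44.632 = 49.293 MPa
Goodman: 1/n_f = τ_a/S_se + τ_m/S_su = 29.739/164 + 49.293/502 = 0.18134 + 0.09819 = 0.27953
n_f = 1/0.27953 = 3.577

3.58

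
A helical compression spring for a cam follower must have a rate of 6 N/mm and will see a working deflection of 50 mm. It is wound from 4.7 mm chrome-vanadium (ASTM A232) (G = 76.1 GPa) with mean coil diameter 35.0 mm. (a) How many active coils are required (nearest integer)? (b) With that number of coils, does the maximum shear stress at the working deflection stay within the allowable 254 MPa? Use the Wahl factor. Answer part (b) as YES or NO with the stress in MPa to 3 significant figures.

(a) 18 coils; (b) NO, τ_max = 310 MPa

N_a = Gd⁴/(8D³k) = (76.1×10³)(4.7⁴)/(8·35.0³·6) = 18.04 → N_a = 18
Actual rate k = Gd⁴/(8D³·18) = 6.0146 N/mm
Working load F = kδ = 6.0146·50 = 300.73 N
C = 35.0/4.7 = 7.4468; K_W = (4C−1)/(4C−4)+0.615/C = 1.1989
τ_max = K_W·8FD/(πd³) = 1.1989·258.16 = 309.52 MPa
τ_max > 254 MPa → exceeds allowable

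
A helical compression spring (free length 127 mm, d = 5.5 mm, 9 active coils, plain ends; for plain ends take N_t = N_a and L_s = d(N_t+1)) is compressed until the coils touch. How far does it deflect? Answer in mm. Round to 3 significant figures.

N_t = 9; L_s = 5.5·10 = 55 mm
δ_solid = L₀ − L_s = 127 − 55 = 72 mm

72.0 mm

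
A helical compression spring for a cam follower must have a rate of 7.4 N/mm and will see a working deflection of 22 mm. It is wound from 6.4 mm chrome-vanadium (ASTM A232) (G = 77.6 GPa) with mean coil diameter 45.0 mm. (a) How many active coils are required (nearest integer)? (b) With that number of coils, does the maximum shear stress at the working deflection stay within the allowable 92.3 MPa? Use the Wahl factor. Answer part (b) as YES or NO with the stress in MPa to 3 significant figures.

(a) 24 coils; (b) YES, τ_max = 86.7 MPa

N_a = Gd⁴/(8D³k) = (77.6×10³)(6.4⁴)/(8·45.0³·7.4) = 24.13 → N_a = 24
Actual rate k = Gd⁴/(8D³·24) = 7.4412 N/mm
Working load F = kδ = 7.4412·22 = 163.71 N
C = 45.0/6.4 = 7.0312; K_W = (4C−1)/(4C−4)+0.615/C = 1.2118
τ_max = K_W·8FD/(πd³) = 1.2118·71.561 = 86.719 MPa
τ_max ≤ 92.3 MPa → acceptable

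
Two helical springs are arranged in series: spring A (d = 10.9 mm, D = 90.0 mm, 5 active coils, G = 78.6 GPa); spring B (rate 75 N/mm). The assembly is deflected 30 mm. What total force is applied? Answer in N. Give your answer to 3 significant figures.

757 N

k_A = Gd⁴/(8D³N_a) = (78.6×10³)(10.9⁴)/(8·90.0³·5) = 38.049 N/mm
Series: 1/k_eq = 1/38.049 + 1/75 = 0.039615; k_eq = 25.243 N/mm
F = k_eq·δ = 25.243·30 = 757.28 N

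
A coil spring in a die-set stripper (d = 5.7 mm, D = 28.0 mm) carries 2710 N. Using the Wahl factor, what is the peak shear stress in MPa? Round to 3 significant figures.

Spring index C = D/d = 28.0/5.7 = 4.9123
K_W = (4C−1)/(4C−4) + 0.615/C = 18.649/15.649 + 0.1252 = 1.3169
τ₀ = 8FD/(πd³) = 8·2710·28.0/(π·5.7³) = 607040/581.8 = 1043.4 MPa
τ_max = K·τ₀ = 1.3169 × 1043.4 = 1374 MPa

1370 MPa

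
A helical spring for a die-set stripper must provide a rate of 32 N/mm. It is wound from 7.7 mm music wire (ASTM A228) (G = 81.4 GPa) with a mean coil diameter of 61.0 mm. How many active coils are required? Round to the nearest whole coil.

N_a = Gd⁴/(8D³k) = (81.4×10³ × 7.7⁴)/(8 × 61.0³ × 32)
    = 2.86146e+08 / 5.81071e+07 = 4.924 → 5 coils

5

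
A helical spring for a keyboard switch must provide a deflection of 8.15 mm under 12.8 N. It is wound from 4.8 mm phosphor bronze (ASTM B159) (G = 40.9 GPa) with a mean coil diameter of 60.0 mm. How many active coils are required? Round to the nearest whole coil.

Required rate k = F/δ = 12.8/8.15 = 1.5706 N/mm
N_a = Gd⁴/(8D³k) = (40.9×10³ × 4.8⁴)/(8 × 60.0³ × 1.5706)
    = 2.17114e+07 / 2.71391e+06 = 8 → 8 coils

8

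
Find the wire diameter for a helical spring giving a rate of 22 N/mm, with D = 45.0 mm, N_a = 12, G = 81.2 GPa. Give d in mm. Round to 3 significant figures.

6.98 mm

d = (8D³N_a·k / G)^(1/4) = (8·45.0³·12·22 / (81.2×10³))^0.25
  = (2370.1)^0.25 = 6.9774 mm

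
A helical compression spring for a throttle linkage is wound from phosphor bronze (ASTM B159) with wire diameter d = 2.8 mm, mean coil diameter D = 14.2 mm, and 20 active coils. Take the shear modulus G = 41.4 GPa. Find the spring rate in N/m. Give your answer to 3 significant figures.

5550 N/m

k = Gd⁴/(8D³N_a) = (41.4×10³ × 2.8⁴) / (8 × 14.2³ × 20)
  = 2.54468e+06 / 458126 = 5.5545 N/mm = 5554.5 N/m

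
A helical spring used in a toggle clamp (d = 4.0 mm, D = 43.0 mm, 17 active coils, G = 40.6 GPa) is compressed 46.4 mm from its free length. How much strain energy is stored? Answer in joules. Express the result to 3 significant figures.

1.03 J

k = Gd⁴/(8D³N_a) = (40.6×10³)(4.0⁴)/(8·43.0³·17) = 0.96122 N/mm
U = ½kδ² = 0.5 × 0.96122 × 46.4² = 1034.7 N·mm = 1.0347 J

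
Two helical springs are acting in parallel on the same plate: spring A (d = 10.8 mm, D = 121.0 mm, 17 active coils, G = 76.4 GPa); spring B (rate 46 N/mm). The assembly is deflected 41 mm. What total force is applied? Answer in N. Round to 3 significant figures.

2060 N

k_A = Gd⁴/(8D³N_a) = (76.4×10³)(10.8⁴)/(8·121.0³·17) = 4.3141 N/mm
Parallel: k_eq = 4.3141 + 46 = 50.314 N/mm
F = k_eq·δ = 50.314·41 = 2062.9 N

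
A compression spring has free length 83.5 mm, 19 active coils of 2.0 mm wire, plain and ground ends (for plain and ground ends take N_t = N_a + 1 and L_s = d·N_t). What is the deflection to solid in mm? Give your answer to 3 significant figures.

43.5 mm

N_t = 20; L_s = 2.0·20 = 40 mm
δ_solid = L₀ − L_s = 83.5 − 40 = 43.5 mm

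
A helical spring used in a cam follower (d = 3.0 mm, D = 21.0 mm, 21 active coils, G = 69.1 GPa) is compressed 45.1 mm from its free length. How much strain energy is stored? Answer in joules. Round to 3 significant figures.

3.66 J

k = Gd⁴/(8D³N_a) = (69.1×10³)(3.0⁴)/(8·21.0³·21) = 3.5975 N/mm
U = ½kδ² = 0.5 × 3.5975 × 45.1² = 3658.6 N·mm = 3.6586 J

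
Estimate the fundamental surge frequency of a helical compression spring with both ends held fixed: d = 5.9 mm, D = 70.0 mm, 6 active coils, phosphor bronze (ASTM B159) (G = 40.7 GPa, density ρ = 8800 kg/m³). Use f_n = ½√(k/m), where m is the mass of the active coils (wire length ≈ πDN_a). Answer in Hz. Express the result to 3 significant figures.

k = Gd⁴/(8D³N_a) = (40.7×10³)(5.9⁴)/(8·70.0³·6) = 2.9955 N/mm = 2995.5 N/m
Wire length L = πDN_a = π·70.0·6 = 1319.5 mm
m = ρ·(πd²/4)·L = 8800 × 27.34×10⁻⁶ m² × 1.3195 m = 0.31745 kg
f_n = ½√(k/m) = 0.5·√(2995.5/0.31745) = 0.5·√(9436.1) = 48.57 Hz

48.6 Hz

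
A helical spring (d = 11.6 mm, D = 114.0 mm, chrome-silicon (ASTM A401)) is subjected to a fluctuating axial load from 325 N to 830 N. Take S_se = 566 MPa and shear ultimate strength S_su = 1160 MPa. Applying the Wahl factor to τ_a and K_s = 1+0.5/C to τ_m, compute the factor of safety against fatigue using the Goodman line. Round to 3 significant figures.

5.19

C = D/d = 114.0/11.6 = 9.8276; K_W = (4C−1)/(4C−4)+0.615/C = 1.1475; K_s = 1+0.5/C = 1.0509
F_a = (F_max−F_min)/2 = 252.5 N; F_m = (F_max+F_min)/2 = 577.5 N
τ_a = K_W·8F_aD/(πd³) = 1.1475 × 46.96 = 53.889 MPa
τ_m = K_s·8F_mD/(πd³) = 1.0509 × 107.4 = 112.87 MPa
Goodman: 1/n_f = τ_a/S_se + τ_m/S_su = 53.889/566 + 112.87/1160 = 0.09521 + 0.09730 = 0.19251
n_f = 1/0.19251 = 5.195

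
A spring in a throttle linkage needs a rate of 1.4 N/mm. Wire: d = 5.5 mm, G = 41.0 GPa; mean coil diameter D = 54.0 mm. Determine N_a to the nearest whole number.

N_a = Gd⁴/(8D³k) = (41.0×10³ × 5.5⁴)/(8 × 54.0³ × 1.4)
    = 3.75176e+07 / 1.7636e+06 = 21.27 → 21 coils

21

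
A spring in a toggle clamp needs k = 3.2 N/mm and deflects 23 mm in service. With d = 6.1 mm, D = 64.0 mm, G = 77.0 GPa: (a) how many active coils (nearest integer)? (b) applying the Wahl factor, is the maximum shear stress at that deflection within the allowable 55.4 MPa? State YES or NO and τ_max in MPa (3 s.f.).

N_a = Gd⁴/(8D³k) = (77.0×10³)(6.1⁴)/(8·64.0³·3.2) = 15.89 → N_a = 16
Actual rate k = Gd⁴/(8D³·16) = 3.1773 N/mm
Working load F = kδ = 3.1773·23 = 73.078 N
C = 64.0/6.1 = 10.4918; K_W = (4C−1)/(4C−4)+0.615/C = 1.1376
τ_max = K_W·8FD/(πd³) = 1.1376·52.471 = 59.693 MPa
τ_max > 55.4 MPa → exceeds allowable

(a) 16 coils; (b) NO, τ_max = 59.7 MPa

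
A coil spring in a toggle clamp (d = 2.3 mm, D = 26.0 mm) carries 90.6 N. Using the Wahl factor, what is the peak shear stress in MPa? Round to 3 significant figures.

Spring index C = D/d = 26.0/2.3 = 11.3043
K_W = (4C−1)/(4C−4) + 0.615/C = 44.217/41.217 + 0.0544 = 1.1272
τ₀ = 8FD/(πd³) = 8·90.6·26.0/(π·2.3³) = 18844.8/38.224 = 493.01 MPa
τ_max = K·τ₀ = 1.1272 × 493.01 = 555.72 MPa

556 MPa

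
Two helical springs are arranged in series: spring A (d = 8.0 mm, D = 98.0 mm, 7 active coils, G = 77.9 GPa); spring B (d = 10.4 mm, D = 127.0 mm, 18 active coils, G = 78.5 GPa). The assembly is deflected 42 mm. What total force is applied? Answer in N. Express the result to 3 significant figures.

86.4 N

k_A = Gd⁴/(8D³N_a) = (77.9×10³)(8.0⁴)/(8·98.0³·7) = 6.0538 N/mm
k_B = Gd⁴/(8D³N_a) = (78.5×10³)(10.4⁴)/(8·127.0³·18) = 3.1134 N/mm
Series: 1/k_eq = 1/6.0538 + 1/3.1134 = 0.48638; k_eq = 2.056 N/mm
F = k_eq·δ = 2.056·42 = 86.352 N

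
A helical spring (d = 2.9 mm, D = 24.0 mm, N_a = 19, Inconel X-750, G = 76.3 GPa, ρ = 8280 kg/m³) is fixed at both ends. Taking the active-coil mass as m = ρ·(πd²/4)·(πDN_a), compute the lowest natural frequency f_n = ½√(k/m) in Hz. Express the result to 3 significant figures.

k = Gd⁴/(8D³N_a) = (76.3×10³)(2.9⁴)/(8·24.0³·19) = 2.5683 N/mm = 2568.3 N/m
Wire length L = πDN_a = π·24.0·19 = 1432.6 mm
m = ρ·(πd²/4)·L = 8280 × 6.6052×10⁻⁶ m² × 1.4326 m = 0.078349 kg
f_n = ½√(k/m) = 0.5·√(2568.3/0.078349) = 0.5·√(32780) = 90.526 Hz

90.5 Hz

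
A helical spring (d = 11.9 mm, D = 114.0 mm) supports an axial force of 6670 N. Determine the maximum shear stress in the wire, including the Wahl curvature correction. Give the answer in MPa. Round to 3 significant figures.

1320 MPa

Spring index C = D/d = 114.0/11.9 = 9.5798
K_W = (4C−1)/(4C−4) + 0.615/C = 37.319/34.319 + 0.0642 = 1.1516
τ₀ = 8FD/(πd³) = 8·6670·114.0/(π·11.9³) = 6.08304e+06/5294.1 = 1149 MPa
τ_max = K·τ₀ = 1.1516 × 1149 = 1323.2 MPa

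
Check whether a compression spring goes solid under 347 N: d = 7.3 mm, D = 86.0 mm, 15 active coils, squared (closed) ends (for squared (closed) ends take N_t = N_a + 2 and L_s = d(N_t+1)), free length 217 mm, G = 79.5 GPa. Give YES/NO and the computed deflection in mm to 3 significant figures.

YES, δ = 117 mm

k = Gd⁴/(8D³N_a) = (79.5×10³)(7.3⁴)/(8·86.0³·15) = 2.9579 N/mm
N_t = 17; L_s = 7.3·18 = 131.4 mm; δ_solid = L₀ − L_s = 217 − 131.4 = 85.6 mm
δ = F/k = 347/2.9579 = 117.31 mm
δ ≥ δ_solid → spring goes solid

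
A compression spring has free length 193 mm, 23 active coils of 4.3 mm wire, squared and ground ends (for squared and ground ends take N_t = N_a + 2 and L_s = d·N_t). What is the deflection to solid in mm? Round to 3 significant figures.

N_t = 25; L_s = 4.3·25 = 107.5 mm
δ_solid = L₀ − L_s = 193 − 107.5 = 85.5 mm

85.5 mm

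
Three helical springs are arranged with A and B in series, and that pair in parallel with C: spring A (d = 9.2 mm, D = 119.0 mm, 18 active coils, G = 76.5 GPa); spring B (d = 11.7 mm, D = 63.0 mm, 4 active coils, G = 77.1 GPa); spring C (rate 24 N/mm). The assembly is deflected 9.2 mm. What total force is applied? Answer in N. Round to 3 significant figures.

241 N

k_A = Gd⁴/(8D³N_a) = (76.5×10³)(9.2⁴)/(8·119.0³·18) = 2.2584 N/mm
k_B = Gd⁴/(8D³N_a) = (77.1×10³)(11.7⁴)/(8·63.0³·4) = 180.56 N/mm
Springs A,B series: k_AB = 1/(1/2.2584+1/180.56) = 2.2305 N/mm; parallel with C: k_eq = 2.2305+24 = 26.231 N/mm
F = k_eq·δ = 26.231·9.2 = 241.32 N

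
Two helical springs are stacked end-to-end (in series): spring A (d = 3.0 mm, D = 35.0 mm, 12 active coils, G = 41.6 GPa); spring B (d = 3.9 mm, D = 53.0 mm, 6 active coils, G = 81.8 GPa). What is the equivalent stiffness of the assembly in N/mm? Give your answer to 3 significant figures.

0.625 N/mm

k_A = Gd⁴/(8D³N_a) = (41.6×10³)(3.0⁴)/(8·35.0³·12) = 0.81866 N/mm
k_B = Gd⁴/(8D³N_a) = (81.8×10³)(3.9⁴)/(8·53.0³·6) = 2.6482 N/mm
Series: 1/k_eq = 1/0.81866 + 1/2.6482 = 1.5991; k_eq = 0.62534 N/mm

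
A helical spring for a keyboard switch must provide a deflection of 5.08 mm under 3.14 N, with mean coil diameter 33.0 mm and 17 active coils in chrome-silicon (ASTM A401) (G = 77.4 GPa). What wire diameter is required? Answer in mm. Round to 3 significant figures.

Required rate k = F/δ = 3.14/5.08 = 0.61811 N/mm
d = (8D³N_a·k / G)^(1/4) = (8·33.0³·17·0.61811 / (77.4×10³))^0.25
  = (39.031)^0.25 = 2.4995 mm

2.50 mm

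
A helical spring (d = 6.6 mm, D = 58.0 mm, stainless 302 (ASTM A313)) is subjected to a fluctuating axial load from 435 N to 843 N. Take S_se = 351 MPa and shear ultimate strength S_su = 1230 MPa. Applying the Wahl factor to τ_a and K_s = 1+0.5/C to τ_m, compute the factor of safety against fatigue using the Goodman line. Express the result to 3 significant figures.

1.59

C = D/d = 58.0/6.6 = 8.7879; K_W = (4C−1)/(4C−4)+0.615/C = 1.1663; K_s = 1+0.5/C = 1.0569
F_a = (F_max−F_min)/2 = 204 N; F_m = (F_max+F_min)/2 = 639 N
τ_a = K_W·8F_aD/(πd³) = 1.1663 × 104.8 = 122.23 MPa
τ_m = K_s·8F_mD/(πd³) = 1.0569 × 328.27 = 346.95 MPa
Goodman: 1/n_f = τ_a/S_se + τ_m/S_su = 122.23/351 + 346.95/1230 = 0.34823 + 0.28207 = 0.6303
n_f = 1/0.6303 = 1.587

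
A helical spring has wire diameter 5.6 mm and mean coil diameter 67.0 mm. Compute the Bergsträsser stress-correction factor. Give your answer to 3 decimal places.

C = D/d = 67.0/5.6 = 11.9643
K_B = (4C+2)/(4C−3) = 49.857/44.857 = 1.1115

1.111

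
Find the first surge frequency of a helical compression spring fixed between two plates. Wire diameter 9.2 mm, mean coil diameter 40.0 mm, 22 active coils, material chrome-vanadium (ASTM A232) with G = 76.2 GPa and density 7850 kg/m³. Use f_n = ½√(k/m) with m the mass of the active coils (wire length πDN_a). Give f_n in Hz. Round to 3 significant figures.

k = Gd⁴/(8D³N_a) = (76.2×10³)(9.2⁴)/(8·40.0³·22) = 48.463 N/mm = 48463 N/m
Wire length L = πDN_a = π·40.0·22 = 2764.6 mm
m = ρ·(πd²/4)·L = 7850 × 66.476×10⁻⁶ m² × 2.7646 m = 1.4427 kg
f_n = ½√(k/m) = 0.5·√(48463/1.4427) = 0.5·√(33593) = 91.642 Hz

91.6 Hz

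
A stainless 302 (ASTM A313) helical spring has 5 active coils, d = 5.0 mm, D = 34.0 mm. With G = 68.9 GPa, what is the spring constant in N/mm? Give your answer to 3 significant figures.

k = Gd⁴/(8D³N_a) = (68.9×10³ × 5.0⁴) / (8 × 34.0³ × 5)
  = 4.30625e+07 / 1.57216e+06 = 27.391 N/mm

27.4 N/mm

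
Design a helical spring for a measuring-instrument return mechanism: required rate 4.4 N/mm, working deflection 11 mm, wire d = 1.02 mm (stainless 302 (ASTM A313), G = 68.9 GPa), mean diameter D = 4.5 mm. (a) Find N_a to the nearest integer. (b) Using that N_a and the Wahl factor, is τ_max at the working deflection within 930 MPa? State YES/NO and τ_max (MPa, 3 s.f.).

(a) 23 coils; (b) YES, τ_max = 718 MPa

N_a = Gd⁴/(8D³k) = (68.9×10³)(1.02⁴)/(8·4.5³·4.4) = 23.25 → N_a = 23
Actual rate k = Gd⁴/(8D³·23) = 4.448 N/mm
Working load F = kδ = 4.448·11 = 48.928 N
C = 4.5/1.02 = 4.4118; K_W = (4C−1)/(4C−4)+0.615/C = 1.3592
τ_max = K_W·8FD/(πd³) = 1.3592·528.33 = 718.13 MPa
τ_max ≤ 930 MPa → acceptable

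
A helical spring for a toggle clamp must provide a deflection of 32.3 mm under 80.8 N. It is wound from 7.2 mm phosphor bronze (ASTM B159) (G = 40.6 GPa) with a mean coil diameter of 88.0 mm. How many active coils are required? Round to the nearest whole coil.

8

Required rate k = F/δ = 80.8/32.3 = 2.5015 N/mm
N_a = Gd⁴/(8D³k) = (40.6×10³ × 7.2⁴)/(8 × 88.0³ × 2.5015)
    = 1.09108e+08 / 1.36379e+07 = 8 → 8 coils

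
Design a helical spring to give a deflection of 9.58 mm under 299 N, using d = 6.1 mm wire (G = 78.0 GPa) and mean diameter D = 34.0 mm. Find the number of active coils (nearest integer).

Required rate k = F/δ = 299/9.58 = 31.211 N/mm
N_a = Gd⁴/(8D³k) = (78.0×10³ × 6.1⁴)/(8 × 34.0³ × 31.211)
    = 1.07998e+08 / 9.81369e+06 = 11 → 11 coils

11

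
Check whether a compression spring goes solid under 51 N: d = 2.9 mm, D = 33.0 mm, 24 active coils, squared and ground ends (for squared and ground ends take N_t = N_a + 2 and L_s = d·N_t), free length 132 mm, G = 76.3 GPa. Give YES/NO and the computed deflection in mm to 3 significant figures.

YES, δ = 65.2 mm

k = Gd⁴/(8D³N_a) = (76.3×10³)(2.9⁴)/(8·33.0³·24) = 0.78212 N/mm
N_t = 26; L_s = 2.9·26 = 75.4 mm; δ_solid = L₀ − L_s = 132 − 75.4 = 56.6 mm
δ = F/k = 51/0.78212 = 65.207 mm
δ ≥ δ_solid → spring goes solid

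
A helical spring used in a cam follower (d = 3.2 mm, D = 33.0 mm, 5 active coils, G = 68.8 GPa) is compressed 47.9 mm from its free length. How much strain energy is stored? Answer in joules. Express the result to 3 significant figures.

k = Gd⁴/(8D³N_a) = (68.8×10³)(3.2⁴)/(8·33.0³·5) = 5.0186 N/mm
U = ½kδ² = 0.5 × 5.0186 × 47.9² = 5757.4 N·mm = 5.7574 J

5.76 J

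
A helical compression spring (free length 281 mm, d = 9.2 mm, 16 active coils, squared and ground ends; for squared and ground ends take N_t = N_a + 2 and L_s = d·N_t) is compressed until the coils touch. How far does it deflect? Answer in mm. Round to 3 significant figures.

N_t = 18; L_s = 9.2·18 = 165.6 mm
δ_solid = L₀ − L_s = 281 − 165.6 = 115.4 mm

115 mm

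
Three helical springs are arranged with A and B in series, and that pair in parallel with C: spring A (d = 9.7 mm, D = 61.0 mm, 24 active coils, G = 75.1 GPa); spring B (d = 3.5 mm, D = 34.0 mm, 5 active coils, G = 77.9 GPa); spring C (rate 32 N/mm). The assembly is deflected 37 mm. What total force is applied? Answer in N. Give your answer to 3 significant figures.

k_A = Gd⁴/(8D³N_a) = (75.1×10³)(9.7⁴)/(8·61.0³·24) = 15.256 N/mm
k_B = Gd⁴/(8D³N_a) = (77.9×10³)(3.5⁴)/(8·34.0³·5) = 7.4355 N/mm
Springs A,B series: k_AB = 1/(1/15.256+1/7.4355) = 4.9991 N/mm; parallel with C: k_eq = 4.9991+32 = 36.999 N/mm
F = k_eq·δ = 36.999·37 = 1369 N

1370 N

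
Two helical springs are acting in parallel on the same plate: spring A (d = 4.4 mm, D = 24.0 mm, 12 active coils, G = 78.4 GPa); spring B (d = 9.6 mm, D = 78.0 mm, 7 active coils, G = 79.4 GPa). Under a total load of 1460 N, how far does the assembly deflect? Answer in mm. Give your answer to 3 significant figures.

k_A = Gd⁴/(8D³N_a) = (78.4×10³)(4.4⁴)/(8·24.0³·12) = 22.142 N/mm
k_B = Gd⁴/(8D³N_a) = (79.4×10³)(9.6⁴)/(8·78.0³·7) = 25.377 N/mm
Parallel: k_eq = 22.142 + 25.377 = 47.519 N/mm
δ = F/k_eq = 1460/47.519 = 30.725 mm

30.7 mm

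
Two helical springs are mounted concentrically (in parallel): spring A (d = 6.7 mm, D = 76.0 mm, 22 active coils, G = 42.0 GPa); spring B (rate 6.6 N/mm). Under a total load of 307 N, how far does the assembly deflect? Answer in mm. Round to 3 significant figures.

39.9 mm

k_A = Gd⁴/(8D³N_a) = (42.0×10³)(6.7⁴)/(8·76.0³·22) = 1.0955 N/mm
Parallel: k_eq = 1.0955 + 6.6 = 7.6955 N/mm
δ = F/k_eq = 307/7.6955 = 39.894 mm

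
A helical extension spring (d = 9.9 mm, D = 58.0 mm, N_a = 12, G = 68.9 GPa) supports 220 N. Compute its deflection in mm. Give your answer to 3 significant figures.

6.23 mm

k = Gd⁴/(8D³N_a) = (68.9×10³)(9.9⁴)/(8·58.0³·12) = 35.335 N/mm
δ = F/k = 220 / 35.335 = 6.2261 mm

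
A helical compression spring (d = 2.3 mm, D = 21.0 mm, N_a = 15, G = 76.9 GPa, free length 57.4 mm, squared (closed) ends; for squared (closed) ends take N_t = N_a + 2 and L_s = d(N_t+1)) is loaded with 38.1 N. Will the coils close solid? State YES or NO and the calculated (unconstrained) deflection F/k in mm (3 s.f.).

YES, δ = 19.7 mm

k = Gd⁴/(8D³N_a) = (76.9×10³)(2.3⁴)/(8·21.0³·15) = 1.9364 N/mm
N_t = 17; L_s = 2.3·18 = 41.4 mm; δ_solid = L₀ − L_s = 57.4 − 41.4 = 16 mm
δ = F/k = 38.1/1.9364 = 19.676 mm
δ ≥ δ_solid → spring goes solid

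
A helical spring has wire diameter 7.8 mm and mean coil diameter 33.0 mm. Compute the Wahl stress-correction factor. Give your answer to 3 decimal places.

1.378

C = D/d = 33.0/7.8 = 4.2308
K_W = (4C−1)/(4C−4) + 0.615/C = 15.923/12.923 + 0.1454 = 1.3775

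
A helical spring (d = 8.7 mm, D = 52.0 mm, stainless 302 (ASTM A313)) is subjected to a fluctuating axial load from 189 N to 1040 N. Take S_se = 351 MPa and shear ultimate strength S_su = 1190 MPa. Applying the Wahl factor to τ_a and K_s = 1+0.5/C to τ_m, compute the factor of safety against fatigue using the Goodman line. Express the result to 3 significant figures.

C = D/d = 52.0/8.7 = 5.9770; K_W = (4C−1)/(4C−4)+0.615/C = 1.2536; K_s = 1+0.5/C = 1.0837
F_a = (F_max−F_min)/2 = 425.5 N; F_m = (F_max+F_min)/2 = 614.5 N
τ_a = K_W·8F_aD/(πd³) = 1.2536 × 85.563 = 107.26 MPa
τ_m = K_s·8F_mD/(πd³) = 1.0837 × 123.57 = 133.91 MPa
Goodman: 1/n_f = τ_a/S_se + τ_m/S_su = 107.26/351 + 133.91/1190 = 0.30559 + 0.11253 = 0.41811
n_f = 1/0.41811 = 2.392

2.39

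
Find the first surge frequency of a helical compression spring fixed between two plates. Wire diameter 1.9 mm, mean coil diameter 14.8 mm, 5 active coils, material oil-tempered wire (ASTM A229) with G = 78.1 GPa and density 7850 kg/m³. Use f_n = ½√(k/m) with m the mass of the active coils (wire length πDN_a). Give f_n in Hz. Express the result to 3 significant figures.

k = Gd⁴/(8D³N_a) = (78.1×10³)(1.9⁴)/(8·14.8³·5) = 7.8491 N/mm = 7849.1 N/m
Wire length L = πDN_a = π·14.8·5 = 232.48 mm
m = ρ·(πd²/4)·L = 7850 × 2.8353×10⁻⁶ m² × 0.23248 m = 0.0051743 kg
f_n = ½√(k/m) = 0.5·√(7849.1/0.0051743) = 0.5·√(1.517e+06) = 615.82 Hz

616 Hz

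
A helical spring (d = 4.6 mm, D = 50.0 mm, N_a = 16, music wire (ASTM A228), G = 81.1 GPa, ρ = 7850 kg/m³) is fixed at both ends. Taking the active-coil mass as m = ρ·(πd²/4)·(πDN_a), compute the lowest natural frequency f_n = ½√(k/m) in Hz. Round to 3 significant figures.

41.6 Hz

k = Gd⁴/(8D³N_a) = (81.1×10³)(4.6⁴)/(8·50.0³·16) = 2.2695 N/mm = 2269.5 N/m
Wire length L = πDN_a = π·50.0·16 = 2513.3 mm
m = ρ·(πd²/4)·L = 7850 × 16.619×10⁻⁶ m² × 2.5133 m = 0.32788 kg
f_n = ½√(k/m) = 0.5·√(2269.5/0.32788) = 0.5·√(6921.8) = 41.599 Hz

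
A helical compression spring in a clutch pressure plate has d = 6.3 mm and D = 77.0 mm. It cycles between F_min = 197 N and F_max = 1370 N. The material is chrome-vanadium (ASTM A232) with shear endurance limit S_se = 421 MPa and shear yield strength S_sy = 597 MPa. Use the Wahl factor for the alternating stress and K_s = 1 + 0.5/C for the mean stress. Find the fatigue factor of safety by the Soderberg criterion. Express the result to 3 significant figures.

C = D/d = 77.0/6.3 = 12.2222; K_W = (4C−1)/(4C−4)+0.615/C = 1.1171; K_s = 1+0.5/C = 1.0409
F_a = (F_max−F_min)/2 = 586.5 N; F_m = (F_max+F_min)/2 = 783.5 N
τ_a = K_W·8F_aD/(πd³) = 1.1171 × 459.91 = 513.79 MPa
τ_m = K_s·8F_mD/(πd³) = 1.0409 × 614.4 = 639.53 MPa
Soderberg: 1/n_f = τ_a/S_se + τ_m/S_sy = 513.79/421 + 639.53/597 = 1.22041 + 1.07124 = 2.2917
n_f = 1/2.2917 = 0.4364

0.436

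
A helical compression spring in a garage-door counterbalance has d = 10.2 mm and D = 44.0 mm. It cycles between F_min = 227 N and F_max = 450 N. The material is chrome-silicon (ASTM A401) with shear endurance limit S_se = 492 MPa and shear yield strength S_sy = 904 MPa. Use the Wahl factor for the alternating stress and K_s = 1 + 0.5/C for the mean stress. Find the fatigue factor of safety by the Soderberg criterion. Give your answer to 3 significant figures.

C = D/d = 44.0/10.2 = 4.3137; K_W = (4C−1)/(4C−4)+0.615/C = 1.3689; K_s = 1+0.5/C = 1.1159
F_a = (F_max−F_min)/2 = 111.5 N; F_m = (F_max+F_min)/2 = 338.5 N
τ_a = K_W·8F_aD/(πd³) = 1.3689 × 11.772 = 16.115 MPa
τ_m = K_s·8F_mD/(πd³) = 1.1159 × 35.74 = 39.882 MPa
Soderberg: 1/n_f = τ_a/S_se + τ_m/S_sy = 16.115/492 + 39.882/904 = 0.03275 + 0.04412 = 0.076872
n_f = 1/0.076872 = 13.01

13.0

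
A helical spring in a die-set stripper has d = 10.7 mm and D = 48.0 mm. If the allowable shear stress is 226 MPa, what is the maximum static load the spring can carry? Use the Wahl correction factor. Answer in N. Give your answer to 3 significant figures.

C = D/d = 48.0/10.7 = 4.4860
K_W = (4C−1)/(4C−4) + 0.615/C = 16.944/13.944 + 0.1371 = 1.3522
τ_max = K·8FD/(πd³) → F_max = τ_allow·πd³/(8DK)
F_max = 226·π·10.7³/(8·48.0·1.3522) = 8.6978e+05/519.26 = 1675 N

1680 N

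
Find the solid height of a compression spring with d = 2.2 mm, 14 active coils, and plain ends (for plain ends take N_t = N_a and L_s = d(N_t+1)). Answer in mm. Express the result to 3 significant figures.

33.0 mm

plain ends: N_t = N_a = 14
L_s = d·(N_t+1) = 2.2 × 15 = 33 mm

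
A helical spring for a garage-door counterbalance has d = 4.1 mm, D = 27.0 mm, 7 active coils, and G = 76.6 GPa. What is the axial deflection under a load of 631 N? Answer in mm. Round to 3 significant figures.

32.1 mm

k = Gd⁴/(8D³N_a) = (76.6×10³)(4.1⁴)/(8·27.0³·7) = 19.637 N/mm
δ = F/k = 631 / 19.637 = 32.132 mm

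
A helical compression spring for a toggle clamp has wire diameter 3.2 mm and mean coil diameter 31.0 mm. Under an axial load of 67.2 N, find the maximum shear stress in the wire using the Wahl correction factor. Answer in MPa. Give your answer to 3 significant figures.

Spring index C = D/d = 31.0/3.2 = 9.6875
K_W = (4C−1)/(4C−4) + 0.615/C = 37.750/34.750 + 0.0635 = 1.1498
τ₀ = 8FD/(πd³) = 8·67.2·31.0/(π·3.2³) = 16665.6/102.94 = 161.89 MPa
τ_max = K·τ₀ = 1.1498 × 161.89 = 186.14 MPa

186 MPa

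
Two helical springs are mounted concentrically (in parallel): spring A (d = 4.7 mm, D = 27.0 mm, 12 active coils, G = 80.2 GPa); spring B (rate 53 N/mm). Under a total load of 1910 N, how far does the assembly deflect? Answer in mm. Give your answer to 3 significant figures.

k_A = Gd⁴/(8D³N_a) = (80.2×10³)(4.7⁴)/(8·27.0³·12) = 20.711 N/mm
Parallel: k_eq = 20.711 + 53 = 73.711 N/mm
δ = F/k_eq = 1910/73.711 = 25.912 mm

25.9 mm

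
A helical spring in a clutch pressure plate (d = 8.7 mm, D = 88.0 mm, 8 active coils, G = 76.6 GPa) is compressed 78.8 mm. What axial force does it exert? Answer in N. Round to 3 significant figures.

k = Gd⁴/(8D³N_a) = (76.6×10³)(8.7⁴)/(8·88.0³·8) = 10.062 N/mm
F = k·δ = 10.062 × 78.8 = 792.87 N

793 N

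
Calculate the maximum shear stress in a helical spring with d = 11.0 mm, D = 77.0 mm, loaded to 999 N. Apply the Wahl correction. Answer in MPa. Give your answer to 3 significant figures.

Spring index C = D/d = 77.0/11.0 = 7.0000
K_W = (4C−1)/(4C−4) + 0.615/C = 27.000/24.000 + 0.0879 = 1.2129
τ₀ = 8FD/(πd³) = 8·999·77.0/(π·11.0³) = 615384/4181.5 = 147.17 MPa
τ_max = K·τ₀ = 1.2129 × 147.17 = 178.5 MPa

178 MPa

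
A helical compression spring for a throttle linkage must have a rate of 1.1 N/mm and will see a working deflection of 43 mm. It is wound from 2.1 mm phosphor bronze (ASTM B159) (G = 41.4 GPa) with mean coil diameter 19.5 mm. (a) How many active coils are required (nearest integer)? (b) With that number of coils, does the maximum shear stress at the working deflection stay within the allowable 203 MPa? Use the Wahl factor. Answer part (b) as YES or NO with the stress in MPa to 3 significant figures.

N_a = Gd⁴/(8D³k) = (41.4×10³)(2.1⁴)/(8·19.5³·1.1) = 12.34 → N_a = 12
Actual rate k = Gd⁴/(8D³·12) = 1.1311 N/mm
Working load F = kδ = 1.1311·43 = 48.637 N
C = 19.5/2.1 = 9.2857; K_W = (4C−1)/(4C−4)+0.615/C = 1.1567
τ_max = K_W·8FD/(πd³) = 1.1567·260.79 = 301.67 MPa
τ_max > 203 MPa → exceeds allowable

(a) 12 coils; (b) NO, τ_max = 302 MPa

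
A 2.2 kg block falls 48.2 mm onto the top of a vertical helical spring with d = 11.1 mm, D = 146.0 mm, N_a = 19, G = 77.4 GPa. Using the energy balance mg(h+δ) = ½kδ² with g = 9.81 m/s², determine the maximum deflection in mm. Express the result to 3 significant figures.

38.9 mm

k = Gd⁴/(8D³N_a) = (77.4×10³)(11.1⁴)/(8·146.0³·19) = 2.4839 N/mm
W = mg = 2.2 × 9.81 = 21.582 N
½kδ² − Wδ − Wh = 0 → δ = (W + √(W² + 2kWh))/k
δ = (21.582 + √(465.78 + 5167.73))/2.4839 = (21.582 + 75.057)/2.4839 = 38.906 mm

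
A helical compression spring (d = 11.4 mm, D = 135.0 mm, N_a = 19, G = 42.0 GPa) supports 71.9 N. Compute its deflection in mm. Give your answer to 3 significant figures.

k = Gd⁴/(8D³N_a) = (42.0×10³)(11.4⁴)/(8·135.0³·19) = 1.8968 N/mm
δ = F/k = 71.9 / 1.8968 = 37.906 mm

37.9 mm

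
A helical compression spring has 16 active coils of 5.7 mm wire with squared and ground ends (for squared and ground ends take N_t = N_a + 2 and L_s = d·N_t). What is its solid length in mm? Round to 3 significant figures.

103 mm

squared and ground ends: N_t = N_a + 2 = 16 + 2 = 18
L_s = d·N_t = 5.7 × 18 = 102.6 mm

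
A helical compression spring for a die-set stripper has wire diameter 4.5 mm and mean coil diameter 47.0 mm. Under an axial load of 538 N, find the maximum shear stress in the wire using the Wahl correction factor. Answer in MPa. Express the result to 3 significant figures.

804 MPa

Spring index C = D/d = 47.0/4.5 = 10.4444
K_W = (4C−1)/(4C−4) + 0.615/C = 40.778/37.778 + 0.0589 = 1.1383
τ₀ = 8FD/(πd³) = 8·538·47.0/(π·4.5³) = 202288/286.28 = 706.61 MPa
τ_max = K·τ₀ = 1.1383 × 706.61 = 804.34 MPa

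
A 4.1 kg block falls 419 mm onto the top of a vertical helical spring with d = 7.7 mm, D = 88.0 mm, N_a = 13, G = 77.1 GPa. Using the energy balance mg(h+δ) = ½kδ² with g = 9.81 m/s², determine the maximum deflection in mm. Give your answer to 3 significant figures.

105 mm

k = Gd⁴/(8D³N_a) = (77.1×10³)(7.7⁴)/(8·88.0³·13) = 3.8242 N/mm
W = mg = 4.1 × 9.81 = 40.221 N
½kδ² − Wδ − Wh = 0 → δ = (W + √(W² + 2kWh))/k
δ = (40.221 + √(1617.7 + 128894))/3.8242 = (40.221 + 361.26)/3.8242 = 104.99 mm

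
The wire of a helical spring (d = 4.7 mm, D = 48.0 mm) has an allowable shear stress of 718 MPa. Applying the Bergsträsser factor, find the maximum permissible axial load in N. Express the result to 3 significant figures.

C = D/d = 48.0/4.7 = 10.2128
K_B = (4C+2)/(4C−3) = 42.851/37.851 = 1.1321
τ_max = K·8FD/(πd³) → F_max = τ_allow·πd³/(8DK)
F_max = 718·π·4.7³/(8·48.0·1.1321) = 2.3419e+05/434.73 = 538.71 N

539 N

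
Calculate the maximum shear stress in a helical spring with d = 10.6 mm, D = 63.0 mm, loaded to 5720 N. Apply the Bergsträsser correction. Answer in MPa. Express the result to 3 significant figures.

Spring index C = D/d = 63.0/10.6 = 5.9434
K_B = (4C+2)/(4C−3) = 25.774/20.774 = 1.2407
τ₀ = 8FD/(πd³) = 8·5720·63.0/(π·10.6³) = 2.88288e+06/3741.7 = 770.48 MPa
τ_max = K·τ₀ = 1.2407 × 770.48 = 955.92 MPa

956 MPa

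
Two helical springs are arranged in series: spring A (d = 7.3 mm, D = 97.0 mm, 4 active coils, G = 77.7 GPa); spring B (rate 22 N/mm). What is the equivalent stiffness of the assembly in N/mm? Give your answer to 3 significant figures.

k_A = Gd⁴/(8D³N_a) = (77.7×10³)(7.3⁴)/(8·97.0³·4) = 7.5552 N/mm
Series: 1/k_eq = 1/7.5552 + 1/22 = 0.17781; k_eq = 5.6239 N/mm

5.62 N/mm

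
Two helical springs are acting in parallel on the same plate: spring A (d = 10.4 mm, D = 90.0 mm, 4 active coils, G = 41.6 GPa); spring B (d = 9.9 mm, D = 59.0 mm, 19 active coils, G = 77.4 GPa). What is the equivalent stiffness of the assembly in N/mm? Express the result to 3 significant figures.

44.7 N/mm

k_A = Gd⁴/(8D³N_a) = (41.6×10³)(10.4⁴)/(8·90.0³·4) = 20.862 N/mm
k_B = Gd⁴/(8D³N_a) = (77.4×10³)(9.9⁴)/(8·59.0³·19) = 23.817 N/mm
Parallel: k_eq = 20.862 + 23.817 = 44.678 N/mm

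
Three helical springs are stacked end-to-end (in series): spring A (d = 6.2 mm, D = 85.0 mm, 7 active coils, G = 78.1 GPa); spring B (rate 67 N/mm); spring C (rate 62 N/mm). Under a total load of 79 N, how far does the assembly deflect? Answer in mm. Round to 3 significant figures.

k_A = Gd⁴/(8D³N_a) = (78.1×10³)(6.2⁴)/(8·85.0³·7) = 3.3556 N/mm
Series: 1/k_eq = 1/3.3556 + 1/67 + 1/62 = 0.32906; k_eq = 3.0389 N/mm
δ = F/k_eq = 79/3.0389 = 25.996 mm

26.0 mm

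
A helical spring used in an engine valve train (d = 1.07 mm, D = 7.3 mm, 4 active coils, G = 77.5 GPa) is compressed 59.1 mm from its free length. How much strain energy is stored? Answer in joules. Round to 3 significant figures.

14.3 J

k = Gd⁴/(8D³N_a) = (77.5×10³)(1.07⁴)/(8·7.3³·4) = 8.1605 N/mm
U = ½kδ² = 0.5 × 8.1605 × 59.1² = 14252 N·mm = 14.252 J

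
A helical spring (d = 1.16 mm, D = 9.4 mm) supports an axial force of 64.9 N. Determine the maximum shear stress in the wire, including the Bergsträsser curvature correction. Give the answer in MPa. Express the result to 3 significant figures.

Spring index C = D/d = 9.4/1.16 = 8.1034
K_B = (4C+2)/(4C−3) = 34.414/29.414 = 1.1700
τ₀ = 8FD/(πd³) = 8·64.9·9.4/(π·1.16³) = 4880.48/4.9037 = 995.26 MPa
τ_max = K·τ₀ = 1.1700 × 995.26 = 1164.4 MPa

1160 MPa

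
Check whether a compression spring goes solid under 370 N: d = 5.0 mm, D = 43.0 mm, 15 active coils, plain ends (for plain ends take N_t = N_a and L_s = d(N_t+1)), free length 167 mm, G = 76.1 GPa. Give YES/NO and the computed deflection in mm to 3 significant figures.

k = Gd⁴/(8D³N_a) = (76.1×10³)(5.0⁴)/(8·43.0³·15) = 4.9851 N/mm
N_t = 15; L_s = 5.0·16 = 80 mm; δ_solid = L₀ − L_s = 167 − 80 = 87 mm
δ = F/k = 370/4.9851 = 74.22 mm
δ < δ_solid → spring does not go solid

NO, δ = 74.2 mm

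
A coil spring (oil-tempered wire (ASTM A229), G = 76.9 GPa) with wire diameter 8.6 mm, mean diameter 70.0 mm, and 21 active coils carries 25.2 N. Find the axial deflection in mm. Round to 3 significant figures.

k = Gd⁴/(8D³N_a) = (76.9×10³)(8.6⁴)/(8·70.0³·21) = 7.2999 N/mm
δ = F/k = 25.2 / 7.2999 = 3.4521 mm

3.45 mm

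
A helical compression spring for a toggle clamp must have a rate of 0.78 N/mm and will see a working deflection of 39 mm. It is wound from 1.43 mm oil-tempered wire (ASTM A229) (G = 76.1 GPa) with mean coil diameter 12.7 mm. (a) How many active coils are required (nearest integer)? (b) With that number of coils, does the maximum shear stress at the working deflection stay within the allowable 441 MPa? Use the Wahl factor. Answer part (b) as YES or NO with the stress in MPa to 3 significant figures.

(a) 25 coils; (b) YES, τ_max = 390 MPa

N_a = Gd⁴/(8D³k) = (76.1×10³)(1.43⁴)/(8·12.7³·0.78) = 24.9 → N_a = 25
Actual rate k = Gd⁴/(8D³·25) = 0.77676 N/mm
Working load F = kδ = 0.77676·39 = 30.294 N
C = 12.7/1.43 = 8.8811; K_W = (4C−1)/(4C−4)+0.615/C = 1.1644
τ_max = K_W·8FD/(πd³) = 1.1644·335.03 = 390.12 MPa
τ_max ≤ 441 MPa → acceptable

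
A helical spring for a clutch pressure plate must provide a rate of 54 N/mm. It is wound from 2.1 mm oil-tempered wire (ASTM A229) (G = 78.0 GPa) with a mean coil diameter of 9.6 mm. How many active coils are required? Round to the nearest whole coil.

N_a = Gd⁴/(8D³k) = (78.0×10³ × 2.1⁴)/(8 × 9.6³ × 54)
    = 1.51695e+06 / 382206 = 3.969 → 4 coils

4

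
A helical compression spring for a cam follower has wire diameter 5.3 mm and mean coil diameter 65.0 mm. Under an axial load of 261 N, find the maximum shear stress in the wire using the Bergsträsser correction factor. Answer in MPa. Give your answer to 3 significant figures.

322 MPa

Spring index C = D/d = 65.0/5.3 = 12.2642
K_B = (4C+2)/(4C−3) = 51.057/46.057 = 1.1086
τ₀ = 8FD/(πd³) = 8·261·65.0/(π·5.3³) = 135720/467.71 = 290.18 MPa
τ_max = K·τ₀ = 1.1086 × 290.18 = 321.68 MPa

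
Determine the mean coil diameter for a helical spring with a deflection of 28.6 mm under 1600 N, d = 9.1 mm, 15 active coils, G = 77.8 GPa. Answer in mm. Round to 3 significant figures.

Required rate k = F/δ = 1600/28.6 = 55.944 N/mm
D = (Gd⁴/(8N_a·k))^(1/3) = (77.8×10³·9.1⁴/(8·15·55.944))^(1/3)
  = (79471.2)^(1/3) = 42.9936 mm

43.0 mm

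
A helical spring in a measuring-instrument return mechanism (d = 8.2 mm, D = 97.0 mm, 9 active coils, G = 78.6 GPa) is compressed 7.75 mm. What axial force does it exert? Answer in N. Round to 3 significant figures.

k = Gd⁴/(8D³N_a) = (78.6×10³)(8.2⁴)/(8·97.0³·9) = 5.4079 N/mm
F = k·δ = 5.4079 × 7.75 = 41.911 N

41.9 N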